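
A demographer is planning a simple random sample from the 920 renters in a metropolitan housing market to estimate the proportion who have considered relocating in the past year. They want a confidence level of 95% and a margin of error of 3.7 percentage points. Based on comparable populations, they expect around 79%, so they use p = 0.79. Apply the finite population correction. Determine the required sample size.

310

For 95% confidence, z = 1.960.
Unadjusted: n₀ = 1.960² × 0.79 × 0.21 / 0.037² ≈ 465.54, so n₀ = 466.
Finite population correction with N = 920: n = n₀ / (1 + (n₀−1)/N) = 466 / (1 + 465/920) = 466 / 1.5054 ≈ 309.55.
Rounding up, n = 310.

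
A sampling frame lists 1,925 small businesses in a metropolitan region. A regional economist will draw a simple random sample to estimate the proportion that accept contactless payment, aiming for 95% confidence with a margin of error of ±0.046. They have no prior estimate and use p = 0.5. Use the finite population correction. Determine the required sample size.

For 95% confidence, z = 1.96.
Unadjusted: n₀ = 1.96² × 0.50 × 0.50 / 0.046² ≈ 453.88, so n₀ = 454.
Finite population correction with N = 1,925: n = n₀ / (1 + (n₀−1)/N) = 454 / (1 + 453/1925) = 454 / 1.2353 ≈ 367.51.
Rounding up, n = 368.

368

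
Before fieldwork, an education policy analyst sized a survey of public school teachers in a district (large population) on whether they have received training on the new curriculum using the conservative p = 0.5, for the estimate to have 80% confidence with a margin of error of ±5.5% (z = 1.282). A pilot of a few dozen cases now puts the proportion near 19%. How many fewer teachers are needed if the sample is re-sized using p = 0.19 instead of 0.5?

Conservative (p = 0.5): n = 1.282² × 0.25 / 0.055² ≈ 135.83 → 136.
Using p = 0.19: p(1−p) = 0.1539, so n = 1.282² × 0.1539 / 0.055² ≈ 83.62 → 84.
Reduction: 136 − 84 = 52.

52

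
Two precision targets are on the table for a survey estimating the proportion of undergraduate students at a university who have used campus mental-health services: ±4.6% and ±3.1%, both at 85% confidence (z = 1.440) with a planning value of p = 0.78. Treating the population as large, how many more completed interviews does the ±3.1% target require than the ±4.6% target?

At ±4.6%: n = 1.440² × 0.1716 / 0.046² ≈ 168.16 → 169.
At ±3.1%: n = 1.440² × 0.1716 / 0.031² ≈ 370.27 → 371.
Additional respondents: 371 − 169 = 202.

202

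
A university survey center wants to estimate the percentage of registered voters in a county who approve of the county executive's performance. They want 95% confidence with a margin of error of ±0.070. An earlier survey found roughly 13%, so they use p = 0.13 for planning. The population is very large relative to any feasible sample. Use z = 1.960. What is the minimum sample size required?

89

With p = 0.13, p(1−p) = 0.1131.
n = z²·p(1−p)/E² = 1.960² × 0.1131 / 0.070² = 3.8416 × 0.1131 / 0.004900 ≈ 88.67.
Rounding up gives n = 89.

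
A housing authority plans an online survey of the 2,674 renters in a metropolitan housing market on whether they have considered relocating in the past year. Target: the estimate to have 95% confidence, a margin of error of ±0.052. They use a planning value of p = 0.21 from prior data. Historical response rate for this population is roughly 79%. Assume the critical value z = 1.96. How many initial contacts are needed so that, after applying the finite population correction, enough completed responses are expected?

Completed interviews needed (unadjusted): n₀ = 1.96² × 0.1659 / 0.052² ≈ 235.70 → 236.
FPC for N = 2,674: n = 236 / (1 + 235/2674) = 236 / 1.0879 ≈ 216.94 → 217.
At a 79% response rate, contacts needed = 217 / 0.79 ≈ 274.68 → 275.

275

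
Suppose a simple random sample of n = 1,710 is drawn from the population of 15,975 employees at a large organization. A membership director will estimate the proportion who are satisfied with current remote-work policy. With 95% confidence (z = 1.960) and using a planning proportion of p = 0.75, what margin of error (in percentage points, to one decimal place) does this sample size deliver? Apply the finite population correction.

Finite-population factor: (N−n)/(N−1) = (15975−1710)/(15975−1) = 0.8930.
SE(p̂) = √[p(1−p)/n · (N−n)/(N−1)] = √[0.1875/1710 × 0.8930] = 0.00990.
E = z × SE = 1.960 × 0.00990 = 0.01939 ≈ 1.9 percentage points.

1.9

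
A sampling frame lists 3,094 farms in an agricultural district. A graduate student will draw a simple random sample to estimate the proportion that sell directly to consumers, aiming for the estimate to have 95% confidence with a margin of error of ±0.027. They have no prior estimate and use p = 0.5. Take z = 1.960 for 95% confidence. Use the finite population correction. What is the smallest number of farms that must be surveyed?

Unadjusted: n₀ = 1.960² × 0.50 × 0.50 / 0.027² ≈ 1317.42, so n₀ = 1318.
Finite population correction with N = 3,094: n = n₀ / (1 + (n₀−1)/N) = 1318 / (1 + 1317/3094) = 1318 / 1.4257 ≈ 924.48.
Rounding up, n = 925.

925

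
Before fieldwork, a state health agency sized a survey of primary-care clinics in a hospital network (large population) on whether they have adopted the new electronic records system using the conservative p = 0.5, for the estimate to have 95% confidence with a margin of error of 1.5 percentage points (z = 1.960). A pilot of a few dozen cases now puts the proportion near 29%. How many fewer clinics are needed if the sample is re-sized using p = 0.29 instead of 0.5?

753

Conservative (p = 0.5): n = 1.960² × 0.25 / 0.015² ≈ 4268.44 → 4269.
Using p = 0.29: p(1−p) = 0.2059, so n = 1.960² × 0.2059 / 0.015² ≈ 3515.49 → 3516.
Reduction: 4269 − 3516 = 753.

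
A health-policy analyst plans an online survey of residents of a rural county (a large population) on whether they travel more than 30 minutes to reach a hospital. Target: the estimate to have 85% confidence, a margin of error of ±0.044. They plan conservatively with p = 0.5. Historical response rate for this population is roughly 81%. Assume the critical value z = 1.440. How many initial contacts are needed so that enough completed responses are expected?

Completed interviews needed: n₀ = 1.440² × 0.2500 / 0.044² ≈ 267.77 → 268.
At an 81% response rate, contacts needed = 268 / 0.81 ≈ 330.86 → 331.

331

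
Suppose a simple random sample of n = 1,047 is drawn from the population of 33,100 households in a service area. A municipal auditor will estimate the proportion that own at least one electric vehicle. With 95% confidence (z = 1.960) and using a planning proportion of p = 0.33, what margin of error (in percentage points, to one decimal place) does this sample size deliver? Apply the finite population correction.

2.8

Finite-population factor: (N−n)/(N−1) = (33100−1047)/(33100−1) = 0.9684.
SE(p̂) = √[p(1−p)/n · (N−n)/(N−1)] = √[0.2211/1047 × 0.9684] = 0.01430.
E = z × SE = 1.960 × 0.01430 = 0.02803 ≈ 2.8 percentage points.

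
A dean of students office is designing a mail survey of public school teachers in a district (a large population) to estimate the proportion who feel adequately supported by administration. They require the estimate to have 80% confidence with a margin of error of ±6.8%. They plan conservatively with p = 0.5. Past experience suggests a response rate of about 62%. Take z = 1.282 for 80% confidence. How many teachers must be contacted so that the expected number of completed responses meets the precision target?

144

Completed interviews needed: n₀ = 1.282² × 0.2500 / 0.068² ≈ 88.86 → 89.
At a 62% response rate, contacts needed = 89 / 0.62 ≈ 143.55 → 144.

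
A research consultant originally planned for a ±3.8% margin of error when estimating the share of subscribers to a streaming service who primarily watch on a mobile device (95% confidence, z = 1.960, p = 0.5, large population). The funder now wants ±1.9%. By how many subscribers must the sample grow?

At ±3.8%: n = 1.960² × 0.2500 / 0.038² ≈ 665.10 → 666.
At ±1.9%: n = 1.960² × 0.2500 / 0.019² ≈ 2660.39 → 2661.
Additional respondents: 2661 − 666 = 1995.

1995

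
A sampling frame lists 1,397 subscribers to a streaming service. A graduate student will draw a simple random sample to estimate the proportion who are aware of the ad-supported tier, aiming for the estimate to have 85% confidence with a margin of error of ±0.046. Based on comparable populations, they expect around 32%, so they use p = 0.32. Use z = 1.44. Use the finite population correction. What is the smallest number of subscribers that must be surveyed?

Unadjusted: n₀ = 1.44² × 0.32 × 0.68 / 0.046² ≈ 213.24, so n₀ = 214.
Finite population correction with N = 1,397: n = n₀ / (1 + (n₀−1)/N) = 214 / (1 + 213/1397) = 214 / 1.1525 ≈ 185.69.
Rounding up, n = 186.

186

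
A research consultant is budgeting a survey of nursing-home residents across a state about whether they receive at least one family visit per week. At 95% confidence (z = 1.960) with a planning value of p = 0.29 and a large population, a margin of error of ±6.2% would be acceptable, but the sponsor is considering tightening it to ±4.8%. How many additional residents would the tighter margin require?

138

At ±6.2%: n = 1.960² × 0.2059 / 0.062² ≈ 205.77 → 206.
At ±4.8%: n = 1.960² × 0.2059 / 0.048² ≈ 343.31 → 344.
Additional respondents: 344 − 206 = 138.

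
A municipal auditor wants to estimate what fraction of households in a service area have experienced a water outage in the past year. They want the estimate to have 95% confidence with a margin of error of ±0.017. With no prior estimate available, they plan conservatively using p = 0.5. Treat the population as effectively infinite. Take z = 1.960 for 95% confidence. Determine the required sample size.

With p = 0.5, p(1−p) = 0.25.
n = z²·p(1−p)/E² = 1.960² × 0.2500 / 0.017² = 3.8416 × 0.2500 / 0.000289 ≈ 3323.18.
Rounding up gives n = 3324.

3324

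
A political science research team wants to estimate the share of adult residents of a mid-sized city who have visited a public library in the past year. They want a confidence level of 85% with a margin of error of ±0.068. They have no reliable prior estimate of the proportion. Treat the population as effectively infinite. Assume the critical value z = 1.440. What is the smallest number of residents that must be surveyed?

With no prior estimate, use p = 0.5, giving p(1−p) = 0.25.
n = z²·p(1−p)/E² = 1.440² × 0.2500 / 0.068² = 2.0736 × 0.2500 / 0.004624 ≈ 112.11.
Rounding up gives n = 113.

113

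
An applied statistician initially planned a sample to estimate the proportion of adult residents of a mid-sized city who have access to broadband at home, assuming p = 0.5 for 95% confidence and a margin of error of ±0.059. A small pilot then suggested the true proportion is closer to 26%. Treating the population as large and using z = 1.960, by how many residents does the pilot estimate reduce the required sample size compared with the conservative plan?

Conservative (p = 0.5): n = 1.960² × 0.25 / 0.059² ≈ 275.90 → 276.
Using p = 0.26: p(1−p) = 0.1924, so n = 1.960² × 0.1924 / 0.059² ≈ 212.33 → 213.
Reduction: 276 − 213 = 63.

63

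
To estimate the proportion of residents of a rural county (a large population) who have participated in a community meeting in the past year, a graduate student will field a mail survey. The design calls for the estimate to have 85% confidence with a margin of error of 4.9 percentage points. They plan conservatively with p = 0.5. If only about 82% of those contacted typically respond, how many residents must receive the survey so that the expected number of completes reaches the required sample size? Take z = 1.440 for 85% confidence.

264

Completed interviews needed: n₀ = 1.440² × 0.2500 / 0.049² ≈ 215.91 → 216.
At an 82% response rate, contacts needed = 216 / 0.82 ≈ 263.41 → 264.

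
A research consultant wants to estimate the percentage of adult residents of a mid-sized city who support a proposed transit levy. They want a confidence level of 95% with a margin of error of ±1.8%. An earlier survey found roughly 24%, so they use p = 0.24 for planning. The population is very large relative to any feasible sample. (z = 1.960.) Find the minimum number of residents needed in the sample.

With p = 0.24, p(1−p) = 0.1824.
n = z²·p(1−p)/E² = 1.960² × 0.1824 / 0.018² = 3.8416 × 0.1824 / 0.000324 ≈ 2162.68.
Rounding up gives n = 2163.

2163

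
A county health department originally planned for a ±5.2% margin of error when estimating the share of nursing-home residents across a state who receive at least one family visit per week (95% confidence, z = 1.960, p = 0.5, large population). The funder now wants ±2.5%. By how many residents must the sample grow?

At ±5.2%: n = 1.960² × 0.2500 / 0.052² ≈ 355.18 → 356.
At ±2.5%: n = 1.960² × 0.2500 / 0.025² ≈ 1536.64 → 1537.
Additional respondents: 1537 − 356 = 1181.

1181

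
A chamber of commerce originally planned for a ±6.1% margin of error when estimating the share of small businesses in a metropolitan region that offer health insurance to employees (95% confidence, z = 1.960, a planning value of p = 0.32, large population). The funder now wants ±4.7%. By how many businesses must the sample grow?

154

At ±6.1%: n = 1.960² × 0.2176 / 0.061² ≈ 224.65 → 225.
At ±4.7%: n = 1.960² × 0.2176 / 0.047² ≈ 378.42 → 379.
Additional respondents: 379 − 225 = 154.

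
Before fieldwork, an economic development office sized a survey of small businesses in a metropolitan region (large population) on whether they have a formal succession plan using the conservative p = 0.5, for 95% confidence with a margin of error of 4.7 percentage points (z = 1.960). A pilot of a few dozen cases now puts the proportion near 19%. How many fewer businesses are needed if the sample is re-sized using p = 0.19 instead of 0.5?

Conservative (p = 0.5): n = 1.960² × 0.25 / 0.047² ≈ 434.77 → 435.
Using p = 0.19: p(1−p) = 0.1539, so n = 1.960² × 0.1539 / 0.047² ≈ 267.64 → 268.
Reduction: 435 − 268 = 167.

167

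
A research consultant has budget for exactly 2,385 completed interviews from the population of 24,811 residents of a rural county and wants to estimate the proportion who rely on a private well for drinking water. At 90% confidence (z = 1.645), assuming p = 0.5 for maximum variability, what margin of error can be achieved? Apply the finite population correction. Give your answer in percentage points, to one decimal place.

Finite-population factor: (N−n)/(N−1) = (24811−2385)/(24811−1) = 0.9039.
SE(p̂) = √[p(1−p)/n · (N−n)/(N−1)] = √[0.2500/2385 × 0.9039] = 0.00973.
E = z × SE = 1.645 × 0.00973 = 0.01601 ≈ 1.6 percentage points.

1.6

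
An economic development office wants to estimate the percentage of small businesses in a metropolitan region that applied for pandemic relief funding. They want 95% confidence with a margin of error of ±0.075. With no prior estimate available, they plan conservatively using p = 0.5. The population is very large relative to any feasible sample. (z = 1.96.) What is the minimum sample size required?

With p = 0.5, p(1−p) = 0.25.
n = z²·p(1−p)/E² = 1.96² × 0.2500 / 0.075² = 3.8416 × 0.2500 / 0.005625 ≈ 170.74.
Rounding up gives n = 171.

171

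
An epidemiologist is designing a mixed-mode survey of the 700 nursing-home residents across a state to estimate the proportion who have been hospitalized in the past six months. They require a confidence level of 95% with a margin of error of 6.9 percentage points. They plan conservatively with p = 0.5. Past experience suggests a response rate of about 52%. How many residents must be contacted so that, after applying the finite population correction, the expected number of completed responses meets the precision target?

302

For 95% confidence, z = 1.96.
Completed interviews needed (unadjusted): n₀ = 1.96² × 0.2500 / 0.069² ≈ 201.72 → 202.
FPC for N = 700: n = 202 / (1 + 201/700) = 202 / 1.2871 ≈ 156.94 → 157.
At a 52% response rate, contacts needed = 157 / 0.52 ≈ 301.92 → 302.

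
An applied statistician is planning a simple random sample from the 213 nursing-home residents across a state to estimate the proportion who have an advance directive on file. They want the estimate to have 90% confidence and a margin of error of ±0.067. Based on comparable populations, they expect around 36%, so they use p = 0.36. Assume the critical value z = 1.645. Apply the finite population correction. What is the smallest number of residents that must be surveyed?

85

Unadjusted: n₀ = 1.645² × 0.36 × 0.64 / 0.067² ≈ 138.89, so n₀ = 139.
Finite population correction with N = 213: n = n₀ / (1 + (n₀−1)/N) = 139 / (1 + 138/213) = 139 / 1.6479 ≈ 84.35.
Rounding up, n = 85.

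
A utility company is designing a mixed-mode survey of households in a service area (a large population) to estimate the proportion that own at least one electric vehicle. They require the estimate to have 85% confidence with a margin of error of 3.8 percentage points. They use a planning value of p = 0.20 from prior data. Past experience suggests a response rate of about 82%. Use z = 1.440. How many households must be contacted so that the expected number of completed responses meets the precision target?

281

Completed interviews needed: n₀ = 1.440² × 0.1600 / 0.038² ≈ 229.76 → 230.
At an 82% response rate, contacts needed = 230 / 0.82 ≈ 280.49 → 281.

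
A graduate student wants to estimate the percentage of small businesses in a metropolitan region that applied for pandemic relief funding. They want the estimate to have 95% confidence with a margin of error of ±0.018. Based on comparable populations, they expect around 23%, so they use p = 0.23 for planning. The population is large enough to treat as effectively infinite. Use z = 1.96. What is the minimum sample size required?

2100

With p = 0.23, p(1−p) = 0.1771.
n = z²·p(1−p)/E² = 1.96² × 0.1771 / 0.018² = 3.8416 × 0.1771 / 0.000324 ≈ 2099.84.
Rounding up gives n = 2100.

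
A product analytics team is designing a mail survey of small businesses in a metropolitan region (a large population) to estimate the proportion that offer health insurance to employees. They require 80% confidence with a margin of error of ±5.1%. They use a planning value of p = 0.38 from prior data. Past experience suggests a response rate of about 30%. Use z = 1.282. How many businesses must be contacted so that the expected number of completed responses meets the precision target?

Completed interviews needed: n₀ = 1.282² × 0.2356 / 0.051² ≈ 148.87 → 149.
At a 30% response rate, contacts needed = 149 / 0.30 ≈ 496.67 → 497.

497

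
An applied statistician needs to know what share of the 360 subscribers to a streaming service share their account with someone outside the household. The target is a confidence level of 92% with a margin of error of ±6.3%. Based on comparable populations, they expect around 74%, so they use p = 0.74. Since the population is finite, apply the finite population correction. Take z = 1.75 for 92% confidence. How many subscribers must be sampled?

106

Unadjusted: n₀ = 1.75² × 0.74 × 0.26 / 0.063² ≈ 148.46, so n₀ = 149.
Finite population correction with N = 360: n = n₀ / (1 + (n₀−1)/N) = 149 / (1 + 148/360) = 149 / 1.4111 ≈ 105.59.
Rounding up, n = 106.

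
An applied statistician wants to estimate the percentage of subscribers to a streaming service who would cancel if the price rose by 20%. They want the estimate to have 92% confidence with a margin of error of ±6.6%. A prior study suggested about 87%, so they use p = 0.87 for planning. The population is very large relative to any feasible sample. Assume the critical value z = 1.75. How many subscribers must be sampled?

With p = 0.87, p(1−p) = 0.1131.
n = z²·p(1−p)/E² = 1.75² × 0.1131 / 0.066² = 3.0625 × 0.1131 / 0.004356 ≈ 79.52.
Rounding up gives n = 80.

80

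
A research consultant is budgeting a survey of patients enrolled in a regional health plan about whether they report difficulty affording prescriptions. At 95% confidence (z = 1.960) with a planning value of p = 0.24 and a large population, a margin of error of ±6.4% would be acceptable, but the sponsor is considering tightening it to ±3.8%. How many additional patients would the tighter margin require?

At ±6.4%: n = 1.960² × 0.1824 / 0.064² ≈ 171.07 → 172.
At ±3.8%: n = 1.960² × 0.1824 / 0.038² ≈ 485.25 → 486.
Additional respondents: 486 − 172 = 314.

314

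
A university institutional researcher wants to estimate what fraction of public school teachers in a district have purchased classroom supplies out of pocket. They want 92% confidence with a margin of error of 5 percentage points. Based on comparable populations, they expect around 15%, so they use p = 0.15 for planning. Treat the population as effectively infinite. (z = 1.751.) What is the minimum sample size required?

With p = 0.15, p(1−p) = 0.1275.
n = z²·p(1−p)/E² = 1.751² × 0.1275 / 0.050² = 3.0660 × 0.1275 / 0.002500 ≈ 156.37.
Rounding up gives n = 157.

157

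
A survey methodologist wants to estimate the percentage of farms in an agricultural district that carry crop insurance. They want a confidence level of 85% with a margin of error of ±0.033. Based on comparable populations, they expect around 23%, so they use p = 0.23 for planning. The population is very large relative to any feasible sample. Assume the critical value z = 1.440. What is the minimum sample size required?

With p = 0.23, p(1−p) = 0.1771.
n = z²·p(1−p)/E² = 1.440² × 0.1771 / 0.033² = 2.0736 × 0.1771 / 0.001089 ≈ 337.22.
Rounding up gives n = 338.

338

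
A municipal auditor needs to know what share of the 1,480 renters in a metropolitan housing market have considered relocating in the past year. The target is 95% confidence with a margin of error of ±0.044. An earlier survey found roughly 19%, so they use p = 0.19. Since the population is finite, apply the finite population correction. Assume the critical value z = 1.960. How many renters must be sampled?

Unadjusted: n₀ = 1.960² × 0.19 × 0.81 / 0.044² ≈ 305.38, so n₀ = 306.
Finite population correction with N = 1,480: n = n₀ / (1 + (n₀−1)/N) = 306 / (1 + 305/1480) = 306 / 1.2061 ≈ 253.71.
Rounding up, n = 254.

254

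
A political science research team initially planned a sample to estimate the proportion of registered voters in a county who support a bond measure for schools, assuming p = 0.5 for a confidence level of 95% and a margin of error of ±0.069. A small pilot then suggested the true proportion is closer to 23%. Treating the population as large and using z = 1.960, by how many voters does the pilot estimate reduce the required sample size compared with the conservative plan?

Conservative (p = 0.5): n = 1.960² × 0.25 / 0.069² ≈ 201.72 → 202.
Using p = 0.23: p(1−p) = 0.1771, so n = 1.960² × 0.1771 / 0.069² ≈ 142.90 → 143.
Reduction: 202 − 143 = 59.

59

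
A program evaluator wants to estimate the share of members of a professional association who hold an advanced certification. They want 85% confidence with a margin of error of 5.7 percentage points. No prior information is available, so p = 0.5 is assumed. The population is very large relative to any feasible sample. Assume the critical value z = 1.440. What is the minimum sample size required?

With p = 0.5, p(1−p) = 0.25.
n = z²·p(1−p)/E² = 1.440² × 0.2500 / 0.057² = 2.0736 × 0.2500 / 0.003249 ≈ 159.56.
Rounding up gives n = 160.

160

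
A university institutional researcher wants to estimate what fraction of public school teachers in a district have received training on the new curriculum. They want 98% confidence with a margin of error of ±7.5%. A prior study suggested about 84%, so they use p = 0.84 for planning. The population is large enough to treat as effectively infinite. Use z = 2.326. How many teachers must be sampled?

With p = 0.84, p(1−p) = 0.1344.
n = z²·p(1−p)/E² = 2.326² × 0.1344 / 0.075² = 5.4103 × 0.1344 / 0.005625 ≈ 129.27.
Rounding up gives n = 130.

130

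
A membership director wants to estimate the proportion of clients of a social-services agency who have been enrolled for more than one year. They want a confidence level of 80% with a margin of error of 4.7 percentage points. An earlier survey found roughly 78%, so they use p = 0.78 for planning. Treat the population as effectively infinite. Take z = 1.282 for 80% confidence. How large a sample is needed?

128

With p = 0.78, p(1−p) = 0.1716.
n = z²·p(1−p)/E² = 1.282² × 0.1716 / 0.047² = 1.6435 × 0.1716 / 0.002209 ≈ 127.67.
Rounding up gives n = 128.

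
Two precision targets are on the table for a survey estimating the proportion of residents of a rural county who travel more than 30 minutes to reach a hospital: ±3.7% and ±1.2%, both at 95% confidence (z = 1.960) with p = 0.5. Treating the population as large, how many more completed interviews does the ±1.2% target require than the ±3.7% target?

At ±3.7%: n = 1.960² × 0.2500 / 0.037² ≈ 701.53 → 702.
At ±1.2%: n = 1.960² × 0.2500 / 0.012² ≈ 6669.44 → 6670.
Additional respondents: 6670 − 702 = 5968.

5968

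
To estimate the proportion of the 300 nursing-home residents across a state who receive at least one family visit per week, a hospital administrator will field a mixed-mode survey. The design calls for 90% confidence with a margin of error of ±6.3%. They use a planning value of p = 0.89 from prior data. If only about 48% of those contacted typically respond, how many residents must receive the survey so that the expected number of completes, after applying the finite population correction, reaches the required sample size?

For 90% confidence, z = 1.645.
Completed interviews needed (unadjusted): n₀ = 1.645² × 0.0979 / 0.063² ≈ 66.75 → 67.
FPC for N = 300: n = 67 / (1 + 66/300) = 67 / 1.2200 ≈ 54.92 → 55.
At a 48% response rate, contacts needed = 55 / 0.48 ≈ 114.58 → 115.

115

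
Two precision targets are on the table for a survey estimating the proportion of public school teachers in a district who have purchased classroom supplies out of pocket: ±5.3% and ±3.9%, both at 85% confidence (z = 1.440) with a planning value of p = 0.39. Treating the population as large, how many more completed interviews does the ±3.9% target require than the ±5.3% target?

149

At ±5.3%: n = 1.440² × 0.2379 / 0.053² ≈ 175.62 → 176.
At ±3.9%: n = 1.440² × 0.2379 / 0.039² ≈ 324.33 → 325.
Additional respondents: 325 − 176 = 149.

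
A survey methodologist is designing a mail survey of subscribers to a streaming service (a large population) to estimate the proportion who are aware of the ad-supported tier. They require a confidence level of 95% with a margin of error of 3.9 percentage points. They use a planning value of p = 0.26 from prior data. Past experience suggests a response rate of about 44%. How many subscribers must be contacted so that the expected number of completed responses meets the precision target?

1105

For 95% confidence, z = 1.960.
Completed interviews needed: n₀ = 1.960² × 0.1924 / 0.039² ≈ 485.95 → 486.
At a 44% response rate, contacts needed = 486 / 0.44 ≈ 1104.55 → 1105.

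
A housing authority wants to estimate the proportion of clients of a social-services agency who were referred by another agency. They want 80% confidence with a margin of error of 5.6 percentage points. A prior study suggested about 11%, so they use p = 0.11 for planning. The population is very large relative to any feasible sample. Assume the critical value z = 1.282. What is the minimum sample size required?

52

With p = 0.11, p(1−p) = 0.0979.
n = z²·p(1−p)/E² = 1.282² × 0.0979 / 0.056² = 1.6435 × 0.0979 / 0.003136 ≈ 51.31.
Rounding up gives n = 52.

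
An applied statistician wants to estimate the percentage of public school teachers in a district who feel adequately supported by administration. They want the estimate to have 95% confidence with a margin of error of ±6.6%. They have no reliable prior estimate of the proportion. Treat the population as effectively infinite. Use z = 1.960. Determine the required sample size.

221

With no prior estimate, use p = 0.5, giving p(1−p) = 0.25.
n = z²·p(1−p)/E² = 1.960² × 0.2500 / 0.066² = 3.8416 × 0.2500 / 0.004356 ≈ 220.48.
Rounding up gives n = 221.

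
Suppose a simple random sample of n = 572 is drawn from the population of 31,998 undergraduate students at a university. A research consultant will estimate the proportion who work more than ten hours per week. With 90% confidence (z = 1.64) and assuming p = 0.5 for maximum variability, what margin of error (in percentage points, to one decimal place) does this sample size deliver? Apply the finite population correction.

3.4

Finite-population factor: (N−n)/(N−1) = (31998−572)/(31998−1) = 0.9822.
SE(p̂) = √[p(1−p)/n · (N−n)/(N−1)] = √[0.2500/572 × 0.9822] = 0.02072.
E = z × SE = 1.64 × 0.02072 = 0.03398 ≈ 3.4 percentage points.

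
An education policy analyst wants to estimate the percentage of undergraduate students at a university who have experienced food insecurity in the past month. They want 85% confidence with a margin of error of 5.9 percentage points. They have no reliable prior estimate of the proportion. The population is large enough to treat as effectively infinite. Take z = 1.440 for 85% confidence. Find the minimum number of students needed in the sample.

149

With no prior estimate, use p = 0.5, giving p(1−p) = 0.25.
n = z²·p(1−p)/E² = 1.440² × 0.2500 / 0.059² = 2.0736 × 0.2500 / 0.003481 ≈ 148.92.
Rounding up gives n = 149.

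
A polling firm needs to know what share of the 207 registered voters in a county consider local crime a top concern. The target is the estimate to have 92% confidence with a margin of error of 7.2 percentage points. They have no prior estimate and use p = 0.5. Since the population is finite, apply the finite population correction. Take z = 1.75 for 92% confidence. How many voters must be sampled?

Unadjusted: n₀ = 1.75² × 0.50 × 0.50 / 0.072² ≈ 147.69, so n₀ = 148.
Finite population correction with N = 207: n = n₀ / (1 + (n₀−1)/N) = 148 / (1 + 147/207) = 148 / 1.7101 ≈ 86.54.
Rounding up, n = 87.

87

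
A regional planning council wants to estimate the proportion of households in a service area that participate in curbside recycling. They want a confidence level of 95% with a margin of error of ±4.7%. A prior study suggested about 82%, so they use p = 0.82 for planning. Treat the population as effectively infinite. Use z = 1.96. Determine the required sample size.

With p = 0.82, p(1−p) = 0.1476.
n = z²·p(1−p)/E² = 1.96² × 0.1476 / 0.047² = 3.8416 × 0.1476 / 0.002209 ≈ 256.69.
Rounding up gives n = 257.

257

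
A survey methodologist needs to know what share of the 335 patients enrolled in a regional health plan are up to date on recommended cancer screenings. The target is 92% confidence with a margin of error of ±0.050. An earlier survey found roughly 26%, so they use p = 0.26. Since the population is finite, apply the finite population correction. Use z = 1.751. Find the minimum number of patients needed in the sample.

139

Unadjusted: n₀ = 1.751² × 0.26 × 0.74 / 0.050² ≈ 235.96, so n₀ = 236.
Finite population correction with N = 335: n = n₀ / (1 + (n₀−1)/N) = 236 / (1 + 235/335) = 236 / 1.7015 ≈ 138.70.
Rounding up, n = 139.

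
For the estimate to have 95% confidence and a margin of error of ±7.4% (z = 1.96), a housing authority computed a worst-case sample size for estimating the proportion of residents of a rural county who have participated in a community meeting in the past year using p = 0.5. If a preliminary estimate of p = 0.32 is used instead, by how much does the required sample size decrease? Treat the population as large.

Conservative (p = 0.5): n = 1.96² × 0.25 / 0.074² ≈ 175.38 → 176.
Using p = 0.32: p(1−p) = 0.2176, so n = 1.96² × 0.2176 / 0.074² ≈ 152.65 → 153.
Reduction: 176 − 153 = 23.

23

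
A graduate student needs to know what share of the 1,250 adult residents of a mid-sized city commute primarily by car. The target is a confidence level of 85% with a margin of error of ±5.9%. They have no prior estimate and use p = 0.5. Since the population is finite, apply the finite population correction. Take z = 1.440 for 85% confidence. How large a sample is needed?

Unadjusted: n₀ = 1.440² × 0.50 × 0.50 / 0.059² ≈ 148.92, so n₀ = 149.
Finite population correction with N = 1,250: n = n₀ / (1 + (n₀−1)/N) = 149 / (1 + 148/1250) = 149 / 1.1184 ≈ 133.23.
Rounding up, n = 134.

134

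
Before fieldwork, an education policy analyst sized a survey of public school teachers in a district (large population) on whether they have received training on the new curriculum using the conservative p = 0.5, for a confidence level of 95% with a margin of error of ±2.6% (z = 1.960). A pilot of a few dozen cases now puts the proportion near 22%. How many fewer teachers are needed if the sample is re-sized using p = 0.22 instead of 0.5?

Conservative (p = 0.5): n = 1.960² × 0.25 / 0.026² ≈ 1420.71 → 1421.
Using p = 0.22: p(1−p) = 0.1716, so n = 1.960² × 0.1716 / 0.026² ≈ 975.18 → 976.
Reduction: 1421 − 976 = 445.

445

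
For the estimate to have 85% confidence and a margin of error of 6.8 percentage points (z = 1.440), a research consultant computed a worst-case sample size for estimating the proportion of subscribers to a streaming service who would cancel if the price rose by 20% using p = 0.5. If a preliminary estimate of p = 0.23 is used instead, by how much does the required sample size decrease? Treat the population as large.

Conservative (p = 0.5): n = 1.440² × 0.25 / 0.068² ≈ 112.11 → 113.
Using p = 0.23: p(1−p) = 0.1771, so n = 1.440² × 0.1771 / 0.068² ≈ 79.42 → 80.
Reduction: 113 − 80 = 33.

33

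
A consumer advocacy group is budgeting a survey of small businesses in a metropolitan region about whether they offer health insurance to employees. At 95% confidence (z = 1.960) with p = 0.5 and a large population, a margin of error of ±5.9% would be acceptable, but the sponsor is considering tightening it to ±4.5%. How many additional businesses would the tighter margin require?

199

At ±5.9%: n = 1.960² × 0.2500 / 0.059² ≈ 275.90 → 276.
At ±4.5%: n = 1.960² × 0.2500 / 0.045² ≈ 474.27 → 475.
Additional respondents: 475 − 276 = 199.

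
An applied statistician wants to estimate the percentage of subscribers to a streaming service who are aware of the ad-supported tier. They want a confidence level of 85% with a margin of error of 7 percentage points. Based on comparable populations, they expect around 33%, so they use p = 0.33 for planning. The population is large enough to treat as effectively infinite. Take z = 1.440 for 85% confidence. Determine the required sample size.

With p = 0.33, p(1−p) = 0.2211.
n = z²·p(1−p)/E² = 1.440² × 0.2211 / 0.070² = 2.0736 × 0.2211 / 0.004900 ≈ 93.57.
Rounding up gives n = 94.

94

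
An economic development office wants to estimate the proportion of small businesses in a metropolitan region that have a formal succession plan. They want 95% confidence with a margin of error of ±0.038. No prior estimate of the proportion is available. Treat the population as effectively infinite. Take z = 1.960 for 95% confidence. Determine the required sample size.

With no prior estimate, use p = 0.5, giving p(1−p) = 0.25.
n = z²·p(1−p)/E² = 1.960² × 0.2500 / 0.038² = 3.8416 × 0.2500 / 0.001444 ≈ 665.10.
Rounding up gives n = 666.

666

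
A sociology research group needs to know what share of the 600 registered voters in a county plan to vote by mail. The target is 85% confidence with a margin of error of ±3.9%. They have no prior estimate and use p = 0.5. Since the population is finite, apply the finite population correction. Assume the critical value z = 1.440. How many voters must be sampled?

218

Unadjusted: n₀ = 1.440² × 0.50 × 0.50 / 0.039² ≈ 340.83, so n₀ = 341.
Finite population correction with N = 600: n = n₀ / (1 + (n₀−1)/N) = 341 / (1 + 340/600) = 341 / 1.5667 ≈ 217.66.
Rounding up, n = 218.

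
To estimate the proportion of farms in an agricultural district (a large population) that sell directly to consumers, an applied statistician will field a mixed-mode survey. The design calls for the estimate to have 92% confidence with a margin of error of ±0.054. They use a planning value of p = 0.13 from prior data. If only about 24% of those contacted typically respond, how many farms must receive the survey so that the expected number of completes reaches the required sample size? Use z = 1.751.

Completed interviews needed: n₀ = 1.751² × 0.1131 / 0.054² ≈ 118.92 → 119.
At a 24% response rate, contacts needed = 119 / 0.24 ≈ 495.83 → 496.

496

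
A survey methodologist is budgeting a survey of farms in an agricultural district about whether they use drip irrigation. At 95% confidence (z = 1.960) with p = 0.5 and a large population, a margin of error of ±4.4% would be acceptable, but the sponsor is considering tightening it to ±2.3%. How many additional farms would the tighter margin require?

1319

At ±4.4%: n = 1.960² × 0.2500 / 0.044² ≈ 496.07 → 497.
At ±2.3%: n = 1.960² × 0.2500 / 0.023² ≈ 1815.50 → 1816.
Additional respondents: 1816 − 497 = 1319.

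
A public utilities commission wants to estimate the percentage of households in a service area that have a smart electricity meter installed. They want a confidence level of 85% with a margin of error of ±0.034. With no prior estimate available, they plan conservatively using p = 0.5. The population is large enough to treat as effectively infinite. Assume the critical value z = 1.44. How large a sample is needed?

With p = 0.5, p(1−p) = 0.25.
n = z²·p(1−p)/E² = 1.44² × 0.2500 / 0.034² = 2.0736 × 0.2500 / 0.001156 ≈ 448.44.
Rounding up gives n = 449.

449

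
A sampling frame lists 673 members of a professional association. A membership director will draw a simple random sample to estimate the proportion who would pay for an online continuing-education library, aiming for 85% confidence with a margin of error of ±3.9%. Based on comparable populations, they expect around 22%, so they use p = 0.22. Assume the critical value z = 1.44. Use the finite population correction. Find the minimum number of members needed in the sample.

Unadjusted: n₀ = 1.44² × 0.22 × 0.78 / 0.039² ≈ 233.94, so n₀ = 234.
Finite population correction with N = 673: n = n₀ / (1 + (n₀−1)/N) = 234 / (1 + 233/673) = 234 / 1.3462 ≈ 173.82.
Rounding up, n = 174.

174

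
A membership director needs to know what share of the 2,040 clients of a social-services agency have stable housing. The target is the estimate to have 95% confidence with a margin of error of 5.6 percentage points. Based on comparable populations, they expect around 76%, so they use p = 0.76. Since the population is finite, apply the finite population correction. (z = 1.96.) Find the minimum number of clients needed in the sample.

202

Unadjusted: n₀ = 1.96² × 0.76 × 0.24 / 0.056² ≈ 223.44, so n₀ = 224.
Finite population correction with N = 2,040: n = n₀ / (1 + (n₀−1)/N) = 224 / (1 + 223/2040) = 224 / 1.1093 ≈ 201.93.
Rounding up, n = 202.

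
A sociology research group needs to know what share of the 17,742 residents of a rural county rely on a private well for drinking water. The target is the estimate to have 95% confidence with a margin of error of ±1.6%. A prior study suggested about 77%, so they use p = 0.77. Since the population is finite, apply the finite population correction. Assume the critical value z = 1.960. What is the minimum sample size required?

2312

Unadjusted: n₀ = 1.960² × 0.77 × 0.23 / 0.016² ≈ 2657.61, so n₀ = 2658.
Finite population correction with N = 17,742: n = n₀ / (1 + (n₀−1)/N) = 2658 / (1 + 2657/17742) = 2658 / 1.1498 ≈ 2311.79.
Rounding up, n = 2312.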